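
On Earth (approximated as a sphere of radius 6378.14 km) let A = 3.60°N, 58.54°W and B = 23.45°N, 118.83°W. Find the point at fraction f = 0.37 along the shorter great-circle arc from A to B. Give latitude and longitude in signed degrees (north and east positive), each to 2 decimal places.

The central angle between A and B is δ = 1.0715 rad.
With f = 0.37, the slerp weights are sin((1−f)δ)/sin δ = 0.7118 and sin(fδ)/sin δ = 0.4399.
Weighted sum of the unit vectors: (0.7118)·(0.5209,-0.8513,0.0628) + (0.4399)·(-0.4424,-0.8037,0.3979) = (0.1762, -0.9595, 0.2197).
Converting back: φ = atan2(z, √(x²+y²)) = 12.69°, λ = atan2(y, x) = -79.59°.

12.69°, -79.59°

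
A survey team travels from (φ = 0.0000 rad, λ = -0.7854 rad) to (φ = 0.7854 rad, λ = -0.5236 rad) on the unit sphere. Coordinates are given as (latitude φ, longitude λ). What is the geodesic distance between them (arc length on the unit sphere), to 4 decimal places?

0.8189

With latitudes φ₁ = 0.000°, φ₂ = 45.000° and longitude difference Δλ = 15.000°:
cos c = sin φ₁ sin φ₂ + cos φ₁ cos φ₂ cos Δλ = (0.0000)(0.7071) + (1.0000)(0.7071)(0.9659) = 0.68301,
so c = arccos(0.68301) = 0.81892 rad.
On the unit sphere the arc length equals the central angle: 0.8189.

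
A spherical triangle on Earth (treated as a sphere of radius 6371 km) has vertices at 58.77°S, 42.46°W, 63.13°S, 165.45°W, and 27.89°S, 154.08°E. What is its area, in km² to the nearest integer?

Side lengths (central angles): a = 0.7653, b = 1.6101, c = 0.8826 rad; semiperimeter s = 1.6290.
By l'Huilier's theorem, tan(E/4) = √[tan(s/2) tan((s−a)/2) tan((s−b)/2) tan((s−c)/2)], giving spherical excess E = 0.1699 rad.
Area = E·R² = 0.1699 × (6371)² ≈ 6895015 km².

6895015 km²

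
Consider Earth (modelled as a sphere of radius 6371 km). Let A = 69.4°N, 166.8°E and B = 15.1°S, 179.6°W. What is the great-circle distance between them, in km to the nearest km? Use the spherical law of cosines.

9457 km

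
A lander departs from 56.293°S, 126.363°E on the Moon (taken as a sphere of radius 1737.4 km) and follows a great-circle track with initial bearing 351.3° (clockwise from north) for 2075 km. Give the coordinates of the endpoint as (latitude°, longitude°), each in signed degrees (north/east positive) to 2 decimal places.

Angular distance δ = d/R = 2075/1737.4 = 1.19431 rad; initial bearing θ = 6.1313 rad.
sin φ₂ = sin φ₁ cos δ + cos φ₁ sin δ cos θ = (-0.8319)(0.3677) + (0.5549)(0.9300)(0.9885) = 0.2043, so φ₂ = 11.79°.
Δλ = atan2(sin θ sin δ cos φ₁, cos δ − sin φ₁ sin φ₂) = atan2(-0.0781, 0.5376) = -8.262°.
λ₂ = 126.363° − 8.262° = 118.10°.

11.79°, 118.10°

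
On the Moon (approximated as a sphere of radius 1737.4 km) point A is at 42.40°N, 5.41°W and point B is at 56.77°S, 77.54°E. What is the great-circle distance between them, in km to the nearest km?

3668 km

Let φ₁ = 0.7400 rad, φ₂ = -0.9908 rad, and Δλ = 1.4478 rad.
cos c = sin φ₁ sin φ₂ + cos φ₁ cos φ₂ cos Δλ = (0.6743)(-0.8365) + (0.7385)(0.5480)(0.1227) = -0.51437,
so c = arccos(-0.51437) = 2.11107 rad.
Distance = R·c = 1737.4 × 2.1111 ≈ 3668 km.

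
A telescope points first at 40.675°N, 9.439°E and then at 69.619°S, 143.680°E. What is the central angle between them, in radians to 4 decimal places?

Let φ₁ = 0.7099 rad, φ₂ = -1.2151 rad, and Δλ = 2.3429 rad.
cos c = sin φ₁ sin φ₂ + cos φ₁ cos φ₂ cos Δλ = (0.6518)(-0.9374) + (0.7584)(0.3483)(-0.6977) = -0.79524,
so c = arccos(-0.79524) = 2.49020 rad.
So the angular separation is 2.4902 rad.

2.4902 rad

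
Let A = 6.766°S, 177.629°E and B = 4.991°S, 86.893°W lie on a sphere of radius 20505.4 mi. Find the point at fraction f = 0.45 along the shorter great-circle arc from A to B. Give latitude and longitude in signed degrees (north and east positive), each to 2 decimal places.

Central angle δ = 1.6551 rad. Interpolating on the sphere with fraction f = 0.45:
P = [sin((1−f)δ)·A + sin(fδ)·B] / sin δ = 0.7925·A + 0.6802·B in Cartesian coordinates,
giving P = (-0.7496, -0.6441, -0.1525), i.e. latitude -8.77°, longitude -139.33°.

-8.77°, -139.33°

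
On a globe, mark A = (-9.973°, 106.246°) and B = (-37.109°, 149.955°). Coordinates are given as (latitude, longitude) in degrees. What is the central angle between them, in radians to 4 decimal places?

0.8336 rad

With latitudes φ₁ = -9.973°, φ₂ = -37.109° and longitude difference Δλ = 43.709°:
cos c = sin φ₁ sin φ₂ + cos φ₁ cos φ₂ cos Δλ = (-0.1732)(-0.6033) + (0.9849)(0.7975)(0.7229) = 0.67225,
so c = arccos(0.67225) = 0.83355 rad.
So the angular separation is 0.8336 rad.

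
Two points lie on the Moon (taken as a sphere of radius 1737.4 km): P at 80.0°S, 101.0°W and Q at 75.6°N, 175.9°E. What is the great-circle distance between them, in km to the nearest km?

4899 km

With latitudes φ₁ = -80.000°, φ₂ = 75.600° and longitude difference Δλ = -83.100°:
cos c = sin φ₁ sin φ₂ + cos φ₁ cos φ₂ cos Δλ = (-0.9848)(0.9686) + (0.1736)(0.2487)(0.1201) = -0.94868,
so c = arccos(-0.94868) = 2.81983 rad.
Distance = R·c = 1737.4 × 2.8198 ≈ 4899 km.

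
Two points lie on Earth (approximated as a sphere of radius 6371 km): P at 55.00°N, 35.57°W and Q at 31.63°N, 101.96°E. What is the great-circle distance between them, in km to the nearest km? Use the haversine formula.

9565 km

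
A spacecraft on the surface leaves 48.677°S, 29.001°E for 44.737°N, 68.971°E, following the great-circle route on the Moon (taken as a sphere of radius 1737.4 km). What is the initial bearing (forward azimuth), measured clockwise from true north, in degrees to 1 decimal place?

27.6°

Δλ = 39.970° = 0.6976 rad.
y = sin Δλ · cos φ₂ = (0.6424)(0.7103) = 0.4563
x = cos φ₁ sin φ₂ − sin φ₁ cos φ₂ cos Δλ = (0.6603)(0.7039) − (-0.7510)(0.7103)(0.7664) = 0.8736
θ = atan2(y, x) = 27.58°, so the bearing is 27.6°.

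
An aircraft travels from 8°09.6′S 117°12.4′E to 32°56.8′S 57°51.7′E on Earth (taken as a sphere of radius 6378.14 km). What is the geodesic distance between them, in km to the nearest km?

6674 km

In radians: φ₁ = -0.1424, φ₂ = -0.5750, Δλ = -59.345° = -1.0358 rad.
Haversine: a = sin²(Δφ/2) + cos φ₁ cos φ₂ sin²(Δλ/2) = 0.0461 + (0.9899)(0.8392)(0.2451) = 0.24963.
Central angle c = 2·arcsin(√a) = 1.04635 rad.
Distance = R·c = 6378.14 × 1.0464 ≈ 6674 km.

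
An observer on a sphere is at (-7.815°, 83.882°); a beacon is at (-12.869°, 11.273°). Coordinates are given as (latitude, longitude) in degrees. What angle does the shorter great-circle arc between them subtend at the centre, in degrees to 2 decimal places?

In radians: φ₁ = -0.1364, φ₂ = -0.2246, Δλ = -72.609° = -1.2673 rad.
cos c = sin φ₁ sin φ₂ + cos φ₁ cos φ₂ cos Δλ = (-0.1360)(-0.2227) + (0.9907)(0.9749)(0.2989) = 0.31896,
so c = arccos(0.31896) = 1.24616 rad.
So the angular separation is 71.40°.

71.40°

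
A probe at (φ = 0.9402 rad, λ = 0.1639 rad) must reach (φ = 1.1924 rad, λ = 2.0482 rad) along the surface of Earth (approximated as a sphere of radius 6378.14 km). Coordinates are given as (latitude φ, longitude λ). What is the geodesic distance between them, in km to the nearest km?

5220 km

With latitudes φ₁ = 53.869°, φ₂ = 68.319° and longitude difference Δλ = 107.962°:
Haversine: a = sin²(Δφ/2) + cos φ₁ cos φ₂ sin²(Δλ/2) = 0.0158 + (0.5896)(0.3694)(0.6542) = 0.15832.
Central angle c = 2·arcsin(√a) = 0.81844 rad.
Distance = R·c = 6378.14 × 0.8184 ≈ 5220 km.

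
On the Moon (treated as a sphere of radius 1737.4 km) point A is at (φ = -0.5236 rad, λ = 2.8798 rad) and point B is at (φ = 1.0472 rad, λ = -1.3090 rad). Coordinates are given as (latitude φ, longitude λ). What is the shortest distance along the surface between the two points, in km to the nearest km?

3957 km

Let φ₁ = -0.5236 rad, φ₂ = 1.0472 rad, and Δλ = 2.0944 rad.
Haversine: a = sin²(Δφ/2) + cos φ₁ cos φ₂ sin²(Δλ/2) = 0.5000 + (0.8660)(0.5000)(0.7500) = 0.82476.
Central angle c = 2·arcsin(√a) = 2.27774 rad.
Distance = R·c = 1737.4 × 2.2777 ≈ 3957 km.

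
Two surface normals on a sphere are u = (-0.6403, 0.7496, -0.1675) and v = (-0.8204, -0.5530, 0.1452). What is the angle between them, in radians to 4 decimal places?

u·v = 0.0865; |u| = 1.0000, |v| = 1.0000.
cos θ = (u·v)/(|u||v|) = 0.0865, so θ = 1.4842 rad.

1.4842 rad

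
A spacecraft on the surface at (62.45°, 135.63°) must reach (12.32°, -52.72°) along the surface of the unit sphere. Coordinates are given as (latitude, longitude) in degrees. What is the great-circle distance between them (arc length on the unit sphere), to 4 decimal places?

1.8316

In radians: φ₁ = 1.0900, φ₂ = 0.2150, Δλ = 171.650° = 2.9959 rad.
cos c = sin φ₁ sin φ₂ + cos φ₁ cos φ₂ cos Δλ = (0.8866)(0.2134) + (0.4625)(0.9770)(-0.9894) = -0.25790,
so c = arccos(-0.25790) = 1.83165 rad.
On the unit sphere the arc length equals the central angle: 1.8316.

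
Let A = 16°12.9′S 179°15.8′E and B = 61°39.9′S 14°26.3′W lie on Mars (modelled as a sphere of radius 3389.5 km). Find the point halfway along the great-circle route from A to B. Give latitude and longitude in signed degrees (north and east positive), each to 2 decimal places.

-66.19°, -168.04°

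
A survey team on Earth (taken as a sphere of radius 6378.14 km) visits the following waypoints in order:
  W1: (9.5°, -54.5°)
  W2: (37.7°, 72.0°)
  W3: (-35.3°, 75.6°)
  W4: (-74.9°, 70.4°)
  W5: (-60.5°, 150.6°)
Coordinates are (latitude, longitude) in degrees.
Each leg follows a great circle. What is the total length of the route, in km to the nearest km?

Leg W1→W2: central angle 1.9426 rad, distance 12389.9 km.
Leg W2→W3: central angle 1.2754 rad, distance 8134.8 km.
Leg W3→W4: central angle 0.6925 rad, distance 4417.0 km.
Leg W4→W5: central angle 0.5313 rad, distance 3388.8 km.
Total: 12389.9 + 8134.8 + 4417.0 + 3388.8 ≈ 28331 km.

28331 km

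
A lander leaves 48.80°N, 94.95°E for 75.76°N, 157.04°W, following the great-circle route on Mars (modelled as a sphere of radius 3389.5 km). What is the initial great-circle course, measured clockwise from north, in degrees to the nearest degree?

Δλ = 108.010° = 1.8851 rad.
y = sin Δλ · cos φ₂ = (0.9510)(0.2460) = 0.2339
x = cos φ₁ sin φ₂ − sin φ₁ cos φ₂ cos Δλ = (0.6587)(0.9693) − (0.7524)(0.2460)(-0.3092) = 0.6957
θ = atan2(y, x) = 18.59°, so the bearing is 19°.

19°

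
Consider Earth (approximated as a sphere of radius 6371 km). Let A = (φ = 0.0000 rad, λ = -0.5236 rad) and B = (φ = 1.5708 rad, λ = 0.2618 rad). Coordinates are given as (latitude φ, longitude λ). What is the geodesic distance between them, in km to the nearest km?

10008 km

In radians: φ₁ = 0.0000, φ₂ = 1.5708, Δλ = 45.000° = 0.7854 rad.
Haversine: a = sin²(Δφ/2) + cos φ₁ cos φ₂ sin²(Δλ/2) = 0.5000 + (1.0000)(-0.0000)(0.1464) = 0.50000.
Central angle c = 2·arcsin(√a) = 1.57080 rad.
Distance = R·c = 6371 × 1.5708 ≈ 10008 km.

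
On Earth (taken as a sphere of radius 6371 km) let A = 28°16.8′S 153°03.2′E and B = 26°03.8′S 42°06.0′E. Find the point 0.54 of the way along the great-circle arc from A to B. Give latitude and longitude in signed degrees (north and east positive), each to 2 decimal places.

-41.93°, 91.68°

Central angle δ = 1.6456 rad. Interpolating on the sphere with fraction f = 0.54:
P = [sin((1−f)δ)·A + sin(fδ)·B] / sin δ = 0.6887·A + 0.7784·B in Cartesian coordinates,
giving P = (-0.0218, 0.7436, -0.6683), i.e. latitude -41.93°, longitude 91.68°.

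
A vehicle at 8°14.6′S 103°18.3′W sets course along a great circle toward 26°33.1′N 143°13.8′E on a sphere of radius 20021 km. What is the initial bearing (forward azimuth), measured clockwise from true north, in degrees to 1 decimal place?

295.5°

Δλ = -113.465° = -1.9803 rad.
y = sin Δλ · cos φ₂ = (-0.9173)(0.8945) = -0.8206
x = cos φ₁ sin φ₂ − sin φ₁ cos φ₂ cos Δλ = (0.9897)(0.4470) − (-0.1434)(0.8945)(-0.3982) = 0.3913
θ = atan2(y, x) = -64.50°; adding 360° gives 295.5°.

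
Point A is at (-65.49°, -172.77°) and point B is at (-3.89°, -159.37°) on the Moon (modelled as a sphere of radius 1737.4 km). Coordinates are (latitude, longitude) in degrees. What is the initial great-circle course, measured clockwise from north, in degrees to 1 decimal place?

15.1°

Δλ = 13.400° = 0.2339 rad.
y = sin Δλ · cos φ₂ = (0.2317)(0.9977) = 0.2312
x = cos φ₁ sin φ₂ − sin φ₁ cos φ₂ cos Δλ = (0.4149)(-0.0678) − (-0.9099)(0.9977)(0.9728) = 0.8549
θ = atan2(y, x) = 15.13°, so the bearing is 15.1°.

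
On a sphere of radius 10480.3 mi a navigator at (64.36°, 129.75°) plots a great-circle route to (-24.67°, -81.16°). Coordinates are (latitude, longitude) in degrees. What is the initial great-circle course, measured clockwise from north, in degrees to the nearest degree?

42°

With φ₁ = 1.1233, φ₂ = -0.4306, Δλ = 2.6021 rad, the forward-azimuth formula gives
θ = atan2( sin Δλ cos φ₂ , cos φ₁ sin φ₂ − sin φ₁ cos φ₂ cos Δλ ) = atan2(0.4668, 0.5223) = 41.79°.
So the initial bearing is 42°.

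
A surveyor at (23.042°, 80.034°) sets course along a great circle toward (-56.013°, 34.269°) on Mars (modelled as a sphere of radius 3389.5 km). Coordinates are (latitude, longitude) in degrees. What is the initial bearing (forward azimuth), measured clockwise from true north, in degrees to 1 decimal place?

With φ₁ = 0.4022, φ₂ = -0.9776, Δλ = -0.7987 rad, the forward-azimuth formula gives
θ = atan2( sin Δλ cos φ₂ , cos φ₁ sin φ₂ − sin φ₁ cos φ₂ cos Δλ ) = atan2(-0.4005, -0.9156) = -156.37°.
Adding 360° brings this into [0°, 360°): 203.6°.

203.6°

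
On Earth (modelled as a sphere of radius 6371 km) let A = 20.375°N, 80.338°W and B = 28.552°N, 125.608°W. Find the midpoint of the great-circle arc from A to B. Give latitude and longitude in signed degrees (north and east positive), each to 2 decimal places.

26.24°, -102.20°

The central angle between A and B is δ = 0.7289 rad.
With f = 0.5, the slerp weights are sin((1−f)δ)/sin δ = 0.5351 and sin(fδ)/sin δ = 0.5351.
Weighted sum of the unit vectors: (0.5351)·(0.1573,-0.9241,0.3482) + (0.5351)·(-0.5114,-0.7141,0.4780) = (-0.1895, -0.8767, 0.4421).
Converting back: φ = atan2(z, √(x²+y²)) = 26.24°, λ = atan2(y, x) = -102.20°.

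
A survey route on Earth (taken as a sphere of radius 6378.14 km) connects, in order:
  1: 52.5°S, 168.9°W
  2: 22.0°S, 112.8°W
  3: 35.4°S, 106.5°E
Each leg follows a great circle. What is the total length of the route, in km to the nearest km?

18239 km

Leg 1→2: central angle 0.9122 rad, distance 5818.2 km.
Leg 2→3: central angle 1.9475 rad, distance 12421.3 km.
Total: 5818.2 + 12421.3 ≈ 18239 km.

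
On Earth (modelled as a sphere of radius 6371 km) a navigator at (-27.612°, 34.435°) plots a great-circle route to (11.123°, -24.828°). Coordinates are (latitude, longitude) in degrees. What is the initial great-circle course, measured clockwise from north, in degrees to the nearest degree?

296°

With φ₁ = -0.4819, φ₂ = 0.1941, Δλ = -1.0343 rad, the forward-azimuth formula gives
θ = atan2( sin Δλ cos φ₂ , cos φ₁ sin φ₂ − sin φ₁ cos φ₂ cos Δλ ) = atan2(-0.8434, 0.4034) = -64.44°.
Adding 360° brings this into [0°, 360°): 296°.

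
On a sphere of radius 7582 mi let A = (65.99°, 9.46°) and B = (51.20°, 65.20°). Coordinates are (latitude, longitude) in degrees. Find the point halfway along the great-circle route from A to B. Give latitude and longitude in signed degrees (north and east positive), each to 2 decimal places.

Central angle δ = 0.5444 rad. Interpolating on the sphere with fraction f = 0.5:
P = [sin((1−f)δ)·A + sin(fδ)·B] / sin δ = 0.5191·A + 0.5191·B in Cartesian coordinates,
giving P = (0.3448, 0.3300, 0.8788), i.e. latitude 61.49°, longitude 43.74°.

61.49°, 43.74°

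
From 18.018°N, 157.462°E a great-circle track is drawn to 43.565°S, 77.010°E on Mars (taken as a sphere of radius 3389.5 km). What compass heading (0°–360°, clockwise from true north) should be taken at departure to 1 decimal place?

Δλ = -80.452° = -1.4042 rad.
y = sin Δλ · cos φ₂ = (-0.9861)(0.7246) = -0.7146
x = cos φ₁ sin φ₂ − sin φ₁ cos φ₂ cos Δλ = (0.9510)(-0.6892) − (0.3093)(0.7246)(0.1659) = -0.6926
θ = atan2(y, x) = -134.10°; adding 360° gives 225.9°.

225.9°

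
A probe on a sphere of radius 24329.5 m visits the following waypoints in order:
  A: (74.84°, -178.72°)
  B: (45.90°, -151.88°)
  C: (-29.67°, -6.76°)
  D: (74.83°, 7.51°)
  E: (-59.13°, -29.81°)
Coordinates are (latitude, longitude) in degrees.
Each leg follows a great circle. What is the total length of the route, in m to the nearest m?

178627 m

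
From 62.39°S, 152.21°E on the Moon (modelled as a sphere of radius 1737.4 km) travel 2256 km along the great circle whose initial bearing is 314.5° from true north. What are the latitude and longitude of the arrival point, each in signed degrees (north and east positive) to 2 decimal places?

4.28°, 108.67°

Angular distance δ = d/R = 2256/1737.4 = 1.29849 rad; initial bearing θ = 5.4891 rad.
sin φ₂ = sin φ₁ cos δ + cos φ₁ sin δ cos θ = (-0.8861)(0.2690) + (0.4635)(0.9632)(0.7009) = 0.0745, so φ₂ = 4.28°.
Δλ = atan2(sin θ sin δ cos φ₁, cos δ − sin φ₁ sin φ₂) = atan2(-0.3184, 0.3350) = -43.542°.
λ₂ = 152.210° − 43.542° = 108.67°.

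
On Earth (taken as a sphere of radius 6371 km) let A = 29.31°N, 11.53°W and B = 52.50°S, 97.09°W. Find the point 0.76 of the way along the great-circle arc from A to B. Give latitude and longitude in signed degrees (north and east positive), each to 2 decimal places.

Central angle δ = 1.9255 rad. Interpolating on the sphere with fraction f = 0.76:
P = [sin((1−f)δ)·A + sin(fδ)·B] / sin δ = 0.4754·A + 1.0602·B in Cartesian coordinates,
giving P = (0.3265, -0.7233, -0.6084), i.e. latitude -37.47°, longitude -65.70°.

-37.47°, -65.70°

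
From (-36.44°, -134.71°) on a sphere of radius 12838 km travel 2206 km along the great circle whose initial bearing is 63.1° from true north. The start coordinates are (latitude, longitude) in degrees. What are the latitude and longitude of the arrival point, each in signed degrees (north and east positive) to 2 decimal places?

Angular distance δ = d/R = 2206/12838 = 0.17183 rad; initial bearing θ = 1.1013 rad.
sin φ₂ = sin φ₁ cos δ + cos φ₁ sin δ cos θ = (-0.5940)(0.9853) + (0.8045)(0.1710)(0.4524) = -0.5230, so φ₂ = -31.53°.
Δλ = atan2(sin θ sin δ cos φ₁, cos δ − sin φ₁ sin φ₂) = atan2(0.1227, 0.6746) = 10.306°.
λ₂ = -134.710° + 10.306° = -124.40°.

-31.53°, -124.40°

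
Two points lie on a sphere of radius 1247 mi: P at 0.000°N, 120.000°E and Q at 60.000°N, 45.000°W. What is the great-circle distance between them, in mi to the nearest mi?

2587 mi

Let φ₁ = 0.0000 rad, φ₂ = 1.0472 rad, and Δλ = -2.8798 rad.
cos c = sin φ₁ sin φ₂ + cos φ₁ cos φ₂ cos Δλ = (0.0000)(0.8660) + (1.0000)(0.5000)(-0.9659) = -0.48296,
so c = arccos(-0.48296) = 2.07483 rad.
Distance = R·c = 1247 × 2.0748 ≈ 2587 mi.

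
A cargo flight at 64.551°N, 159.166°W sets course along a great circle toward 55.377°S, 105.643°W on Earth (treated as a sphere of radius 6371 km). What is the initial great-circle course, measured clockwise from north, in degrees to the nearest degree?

Δλ = 53.523° = 0.9342 rad.
y = sin Δλ · cos φ₂ = (0.8041)(0.5682) = 0.4569
x = cos φ₁ sin φ₂ − sin φ₁ cos φ₂ cos Δλ = (0.4297)(-0.8229) − (0.9030)(0.5682)(0.5945) = -0.6586
θ = atan2(y, x) = 145.25°, so the bearing is 145°.

145°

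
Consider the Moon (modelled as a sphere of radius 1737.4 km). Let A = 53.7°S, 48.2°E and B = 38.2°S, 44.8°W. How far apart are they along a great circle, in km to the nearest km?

1871 km

Let φ₁ = -0.9372 rad, φ₂ = -0.6667 rad, and Δλ = -1.6232 rad.
cos c = sin φ₁ sin φ₂ + cos φ₁ cos φ₂ cos Δλ = (-0.8059)(-0.6184) + (0.5920)(0.7859)(-0.0523) = 0.47404,
so c = arccos(0.47404) = 1.07692 rad.
Distance = R·c = 1737.4 × 1.0769 ≈ 1871 km.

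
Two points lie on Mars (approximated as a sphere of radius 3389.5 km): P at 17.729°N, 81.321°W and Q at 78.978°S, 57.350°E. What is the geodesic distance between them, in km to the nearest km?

6852 km

Let φ₁ = 0.3094 rad, φ₂ = -1.3784 rad, and Δλ = 2.4203 rad.
cos c = sin φ₁ sin φ₂ + cos φ₁ cos φ₂ cos Δλ = (0.3045)(-0.9816) + (0.9525)(0.1912)(-0.7509) = -0.43565,
so c = arccos(-0.43565) = 2.02155 rad.
Distance = R·c = 3389.5 × 2.0216 ≈ 6852 km.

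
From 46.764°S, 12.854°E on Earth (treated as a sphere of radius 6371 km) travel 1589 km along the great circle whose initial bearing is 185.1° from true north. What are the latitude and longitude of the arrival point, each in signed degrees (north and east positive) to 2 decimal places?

Angular distance δ = d/R = 1589/6371 = 0.24941 rad; initial bearing θ = 3.2306 rad.
sin φ₂ = sin φ₁ cos δ + cos φ₁ sin δ cos θ = (-0.7285)(0.9691) + (0.6850)(0.2468)(-0.9960) = -0.8744, so φ₂ = -60.98°.
Δλ = atan2(sin θ sin δ cos φ₁, cos δ − sin φ₁ sin φ₂) = atan2(-0.0150, 0.3320) = -2.592°.
λ₂ = 12.854° − 2.592° = 10.26°.

-60.98°, 10.26°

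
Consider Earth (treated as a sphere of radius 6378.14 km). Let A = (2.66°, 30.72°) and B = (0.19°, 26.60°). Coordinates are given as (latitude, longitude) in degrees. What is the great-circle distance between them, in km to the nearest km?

In radians: φ₁ = 0.0464, φ₂ = 0.0033, Δλ = -4.120° = -0.0719 rad.
Haversine: a = sin²(Δφ/2) + cos φ₁ cos φ₂ sin²(Δλ/2) = 0.0005 + (0.9989)(1.0000)(0.0013) = 0.00176.
Central angle c = 2·arcsin(√a) = 0.08382 rad.
Distance = R·c = 6378.14 × 0.0838 ≈ 535 km.

535 km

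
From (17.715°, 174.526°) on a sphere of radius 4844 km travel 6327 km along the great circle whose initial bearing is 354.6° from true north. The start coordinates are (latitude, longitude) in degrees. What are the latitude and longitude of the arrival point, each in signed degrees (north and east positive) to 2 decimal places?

84.23°, 59.08°

Angular distance δ = d/R = 6327/4844 = 1.30615 rad; initial bearing θ = 6.1889 rad.
sin φ₂ = sin φ₁ cos δ + cos φ₁ sin δ cos θ = (0.3043)(0.2616) + (0.9526)(0.9652)(0.9956) = 0.9949, so φ₂ = 84.23°.
Δλ = atan2(sin θ sin δ cos φ₁, cos δ − sin φ₁ sin φ₂) = atan2(-0.0865, -0.0412) = -115.448°.
λ₂ = 174.526° − 115.448° = 59.08°.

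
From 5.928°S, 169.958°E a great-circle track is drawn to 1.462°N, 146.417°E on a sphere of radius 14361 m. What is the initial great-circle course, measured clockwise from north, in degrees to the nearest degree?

Δλ = -23.541° = -0.4109 rad.
y = sin Δλ · cos φ₂ = (-0.3994)(0.9997) = -0.3993
x = cos φ₁ sin φ₂ − sin φ₁ cos φ₂ cos Δλ = (0.9947)(0.0255) − (-0.1033)(0.9997)(0.9168) = 0.1200
θ = atan2(y, x) = -73.27°; adding 360° gives 287°.

287°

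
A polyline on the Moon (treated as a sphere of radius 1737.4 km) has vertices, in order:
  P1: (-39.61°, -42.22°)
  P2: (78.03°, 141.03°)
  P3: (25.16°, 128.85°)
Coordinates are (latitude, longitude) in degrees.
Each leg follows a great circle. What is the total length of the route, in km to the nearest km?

Leg P1→P2: central angle 2.4706 rad, distance 4292.5 km.
Leg P2→P3: central angle 0.9280 rad, distance 1612.4 km.
Total: 4292.5 + 1612.4 ≈ 5905 km.

5905 km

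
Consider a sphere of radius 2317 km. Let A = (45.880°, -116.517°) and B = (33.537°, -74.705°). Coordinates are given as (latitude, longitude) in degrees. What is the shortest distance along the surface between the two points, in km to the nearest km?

1375 km

In radians: φ₁ = 0.8008, φ₂ = 0.5853, Δλ = 41.812° = 0.7298 rad.
cos c = sin φ₁ sin φ₂ + cos φ₁ cos φ₂ cos Δλ = (0.7179)(0.5525) + (0.6962)(0.8335)(0.7453) = 0.82911,
so c = arccos(0.82911) = 0.59328 rad.
Distance = R·c = 2317 × 0.5933 ≈ 1375 km.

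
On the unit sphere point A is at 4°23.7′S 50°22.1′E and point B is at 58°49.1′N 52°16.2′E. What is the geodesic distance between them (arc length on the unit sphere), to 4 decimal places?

In radians: φ₁ = -0.0767, φ₂ = 1.0266, Δλ = 1.902° = 0.0332 rad.
cos c = sin φ₁ sin φ₂ + cos φ₁ cos φ₂ cos Δλ = (-0.0766)(0.8555) + (0.9971)(0.5178)(0.9994) = 0.45039,
so c = arccos(0.45039) = 1.10360 rad.
On the unit sphere the arc length equals the central angle: 1.1036.

1.1036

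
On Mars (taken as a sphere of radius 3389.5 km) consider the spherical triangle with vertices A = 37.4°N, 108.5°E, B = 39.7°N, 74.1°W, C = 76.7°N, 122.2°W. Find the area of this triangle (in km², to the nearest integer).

Side lengths (central angles): a = 0.7380, b = 1.0755, c = 1.7953 rad; semiperimeter s = 1.8044.
By l'Huilier's theorem, tan(E/4) = √[tan(s/2) tan((s−a)/2) tan((s−b)/2) tan((s−c)/2)], giving spherical excess E = 0.1437 rad.
Area = E·R² = 0.1437 × (3389.5)² ≈ 1650460 km².

1650460 km²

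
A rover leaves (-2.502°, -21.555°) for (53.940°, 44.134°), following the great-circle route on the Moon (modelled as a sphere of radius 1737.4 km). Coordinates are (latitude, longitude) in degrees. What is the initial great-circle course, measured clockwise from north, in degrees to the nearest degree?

33°

With φ₁ = -0.0437, φ₂ = 0.9414, Δλ = 1.1465 rad, the forward-azimuth formula gives
θ = atan2( sin Δλ cos φ₂ , cos φ₁ sin φ₂ − sin φ₁ cos φ₂ cos Δλ ) = atan2(0.5364, 0.8182) = 33.25°.
So the initial bearing is 33°.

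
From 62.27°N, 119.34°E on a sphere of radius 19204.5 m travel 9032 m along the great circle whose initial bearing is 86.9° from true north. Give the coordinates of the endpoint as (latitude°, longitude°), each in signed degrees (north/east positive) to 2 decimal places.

53.17°, 168.36°

Angular distance δ = d/R = 9032/19204.5 = 0.47031 rad; initial bearing θ = 1.5167 rad.
sin φ₂ = sin φ₁ cos δ + cos φ₁ sin δ cos θ = (0.8852)(0.8914) + (0.4653)(0.4532)(0.0541) = 0.8005, so φ₂ = 53.17°.
Δλ = atan2(sin θ sin δ cos φ₁, cos δ − sin φ₁ sin φ₂) = atan2(0.2105, 0.1829) = 49.018°.
λ₂ = 119.340° + 49.018° = 168.36°.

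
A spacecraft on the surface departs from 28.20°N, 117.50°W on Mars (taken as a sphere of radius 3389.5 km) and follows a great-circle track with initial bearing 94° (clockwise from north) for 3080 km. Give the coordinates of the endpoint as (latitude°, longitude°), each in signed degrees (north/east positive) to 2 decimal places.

14.01°, -63.32°

Angular distance δ = d/R = 3080/3389.5 = 0.90869 rad; initial bearing θ = 1.6406 rad.
sin φ₂ = sin φ₁ cos δ + cos φ₁ sin δ cos θ = (0.4726)(0.6148) + (0.8813)(0.7887)(-0.0698) = 0.2420, so φ₂ = 14.01°.
Δλ = atan2(sin θ sin δ cos φ₁, cos δ − sin φ₁ sin φ₂) = atan2(0.6934, 0.5004) = 54.183°.
λ₂ = -117.500° + 54.183° = -63.32°.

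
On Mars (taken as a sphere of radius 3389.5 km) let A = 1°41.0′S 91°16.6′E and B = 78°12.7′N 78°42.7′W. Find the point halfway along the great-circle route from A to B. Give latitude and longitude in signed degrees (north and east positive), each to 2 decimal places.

Central angle δ = 1.8027 rad. Interpolating on the sphere with fraction f = 0.5:
P = [sin((1−f)δ)·A + sin(fδ)·B] / sin δ = 0.8057·A + 0.8057·B in Cartesian coordinates,
giving P = (0.0143, 0.6438, 0.7651), i.e. latitude 49.91°, longitude 88.73°.

49.91°, 88.73°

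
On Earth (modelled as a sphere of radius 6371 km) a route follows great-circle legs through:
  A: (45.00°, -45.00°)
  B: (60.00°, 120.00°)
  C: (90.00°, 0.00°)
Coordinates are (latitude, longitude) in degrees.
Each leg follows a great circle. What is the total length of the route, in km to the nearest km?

Leg A→B: central angle 1.2965 rad, distance 8260.0 km.
Leg B→C: central angle 0.5236 rad, distance 3335.8 km.
Total: 8260.0 + 3335.8 ≈ 11596 km.

11596 km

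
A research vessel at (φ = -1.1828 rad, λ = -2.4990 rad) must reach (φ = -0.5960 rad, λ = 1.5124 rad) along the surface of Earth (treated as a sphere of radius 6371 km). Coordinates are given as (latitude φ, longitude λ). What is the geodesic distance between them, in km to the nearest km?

7948 km

Let φ₁ = -1.1828 rad, φ₂ = -0.5960 rad, and Δλ = -2.2718 rad.
cos c = sin φ₁ sin φ₂ + cos φ₁ cos φ₂ cos Δλ = (-0.9257)(-0.5613) + (0.3783)(0.8276)(-0.6450) = 0.31767,
so c = arccos(0.31767) = 1.24753 rad.
Distance = R·c = 6371 × 1.2475 ≈ 7948 km.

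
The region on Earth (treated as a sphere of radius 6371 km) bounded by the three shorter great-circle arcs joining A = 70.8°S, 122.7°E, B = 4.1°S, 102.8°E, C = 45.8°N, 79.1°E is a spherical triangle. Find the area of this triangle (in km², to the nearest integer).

9615554 km²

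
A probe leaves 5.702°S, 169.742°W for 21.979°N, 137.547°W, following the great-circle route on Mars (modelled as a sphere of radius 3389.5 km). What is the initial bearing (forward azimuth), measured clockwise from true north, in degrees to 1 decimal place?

47.6°

Δλ = 32.195° = 0.5619 rad.
y = sin Δλ · cos φ₂ = (0.5328)(0.9273) = 0.4941
x = cos φ₁ sin φ₂ − sin φ₁ cos φ₂ cos Δλ = (0.9951)(0.3743) − (-0.0994)(0.9273)(0.8462) = 0.4504
θ = atan2(y, x) = 47.65°, so the bearing is 47.6°.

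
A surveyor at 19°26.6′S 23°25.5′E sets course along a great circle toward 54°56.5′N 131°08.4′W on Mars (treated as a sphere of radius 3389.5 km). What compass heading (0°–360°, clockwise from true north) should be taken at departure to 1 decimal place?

With φ₁ = -0.3394, φ₂ = 0.9589, Δλ = -2.6977 rad, the forward-azimuth formula gives
θ = atan2( sin Δλ cos φ₂ , cos φ₁ sin φ₂ − sin φ₁ cos φ₂ cos Δλ ) = atan2(-0.2467, 0.5992) = -22.38°.
Adding 360° brings this into [0°, 360°): 337.6°.

337.6°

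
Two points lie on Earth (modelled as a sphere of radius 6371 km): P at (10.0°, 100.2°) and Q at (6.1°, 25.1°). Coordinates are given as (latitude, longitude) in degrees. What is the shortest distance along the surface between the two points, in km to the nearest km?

Let φ₁ = 0.1745 rad, φ₂ = 0.1065 rad, and Δλ = -1.3107 rad.
cos c = sin φ₁ sin φ₂ + cos φ₁ cos φ₂ cos Δλ = (0.1736)(0.1063) + (0.9848)(0.9943)(0.2571) = 0.27025,
so c = arccos(0.27025) = 1.29715 rad.
Distance = R·c = 6371 × 1.2971 ≈ 8264 km.

8264 km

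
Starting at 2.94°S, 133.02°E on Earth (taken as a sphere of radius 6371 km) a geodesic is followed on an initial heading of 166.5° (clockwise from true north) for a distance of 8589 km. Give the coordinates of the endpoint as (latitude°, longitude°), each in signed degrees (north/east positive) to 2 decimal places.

-73.42°, -174.03°

Angular distance δ = d/R = 8589/6371 = 1.34814 rad; initial bearing θ = 2.9060 rad.
sin φ₂ = sin φ₁ cos δ + cos φ₁ sin δ cos θ = (-0.0513)(0.2208) + (0.9987)(0.9753)(-0.9724) = -0.9584, so φ₂ = -73.42°.
Δλ = atan2(sin θ sin δ cos φ₁, cos δ − sin φ₁ sin φ₂) = atan2(0.2274, 0.1717) = 52.949°.
λ₂ = 133.020° + 52.949° = 185.97° → -174.03° after wrapping to (−180°, 180°].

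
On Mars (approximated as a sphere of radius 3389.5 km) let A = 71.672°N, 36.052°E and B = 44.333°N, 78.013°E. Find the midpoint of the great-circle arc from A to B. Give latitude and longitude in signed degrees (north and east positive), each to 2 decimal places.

The central angle between A and B is δ = 0.5906 rad.
With f = 0.5, the slerp weights are sin((1−f)δ)/sin δ = 0.5226 and sin(fδ)/sin δ = 0.5226.
Weighted sum of the unit vectors: (0.5226)·(0.2542,0.1851,0.9493) + (0.5226)·(0.1486,0.6997,0.6988) = (0.2105, 0.4624, 0.8613).
Converting back: φ = atan2(z, √(x²+y²)) = 59.47°, λ = atan2(y, x) = 65.52°.

59.47°, 65.52°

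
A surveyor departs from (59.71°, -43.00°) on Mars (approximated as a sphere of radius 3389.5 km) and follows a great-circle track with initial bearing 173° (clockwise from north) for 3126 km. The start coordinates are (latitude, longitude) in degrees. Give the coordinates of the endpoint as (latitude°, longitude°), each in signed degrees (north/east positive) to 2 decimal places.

Angular distance δ = d/R = 3126/3389.5 = 0.92226 rad; initial bearing θ = 3.0194 rad.
sin φ₂ = sin φ₁ cos δ + cos φ₁ sin δ cos θ = (0.8635)(0.6040) + (0.5044)(0.7970)(-0.9925) = 0.1226, so φ₂ = 7.04°.
Δλ = atan2(sin θ sin δ cos φ₁, cos δ − sin φ₁ sin φ₂) = atan2(0.0490, 0.4982) = 5.616°.
λ₂ = -43.000° + 5.616° = -37.38°.

7.04°, -37.38°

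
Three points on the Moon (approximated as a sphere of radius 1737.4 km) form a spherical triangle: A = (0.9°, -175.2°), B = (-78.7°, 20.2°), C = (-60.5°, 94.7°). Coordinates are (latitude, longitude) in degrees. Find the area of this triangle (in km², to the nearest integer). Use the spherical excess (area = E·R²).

Side lengths (central angles): a = 0.4965, b = 1.5853, c = 1.7765 rad; semiperimeter s = 1.9292.
By l'Huilier's theorem, tan(E/4) = √[tan(s/2) tan((s−a)/2) tan((s−b)/2) tan((s−c)/2)], giving spherical excess E = 0.5136 rad.
Area = E·R² = 0.5136 × (1737.4)² ≈ 1550480 km².

1550480 km²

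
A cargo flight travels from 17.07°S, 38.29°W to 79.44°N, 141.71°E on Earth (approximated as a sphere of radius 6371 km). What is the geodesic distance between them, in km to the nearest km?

With latitudes φ₁ = -17.070°, φ₂ = 79.440° and longitude difference Δλ = -180.000°:
Haversine: a = sin²(Δφ/2) + cos φ₁ cos φ₂ sin²(Δλ/2) = 0.5567 + (0.9559)(0.1833)(1.0000) = 0.73188.
Central angle c = 2·arcsin(√a) = 2.05303 rad.
Distance = R·c = 6371 × 2.0530 ≈ 13080 km.

13080 km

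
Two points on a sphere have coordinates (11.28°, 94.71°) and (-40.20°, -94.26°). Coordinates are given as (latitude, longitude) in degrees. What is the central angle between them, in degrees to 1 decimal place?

150.0°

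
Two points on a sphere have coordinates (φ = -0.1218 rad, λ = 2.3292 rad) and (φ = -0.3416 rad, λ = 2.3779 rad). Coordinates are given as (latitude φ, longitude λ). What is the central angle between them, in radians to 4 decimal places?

0.2248 rad

In radians: φ₁ = -0.1218, φ₂ = -0.3416, Δλ = 2.790° = 0.0487 rad.
cos c = sin φ₁ sin φ₂ + cos φ₁ cos φ₂ cos Δλ = (-0.1215)(-0.3350) + (0.9926)(0.9422)(0.9988) = 0.97483,
so c = arccos(0.97483) = 0.22483 rad.
So the angular separation is 0.2248 rad.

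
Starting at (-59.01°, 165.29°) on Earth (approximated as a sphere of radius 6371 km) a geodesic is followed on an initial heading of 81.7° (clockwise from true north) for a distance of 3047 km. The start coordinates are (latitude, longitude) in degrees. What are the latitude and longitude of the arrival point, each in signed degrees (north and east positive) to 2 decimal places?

-46.62°, -153.17°

Angular distance δ = d/R = 3047/6371 = 0.47826 rad; initial bearing θ = 1.4259 rad.
sin φ₂ = sin φ₁ cos δ + cos φ₁ sin δ cos θ = (-0.8573)(0.8878) + (0.5149)(0.4602)(0.1444) = -0.7269, so φ₂ = -46.62°.
Δλ = atan2(sin θ sin δ cos φ₁, cos δ − sin φ₁ sin φ₂) = atan2(0.2345, 0.2647) = 41.538°.
λ₂ = 165.290° + 41.538° = 206.83° → -153.17° after wrapping to (−180°, 180°].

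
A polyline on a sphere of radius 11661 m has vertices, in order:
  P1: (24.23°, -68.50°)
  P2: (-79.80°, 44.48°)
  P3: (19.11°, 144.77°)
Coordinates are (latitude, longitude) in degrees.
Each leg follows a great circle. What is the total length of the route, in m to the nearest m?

46495 m

Leg P1→P2: central angle 2.0566 rad, distance 23982.5 m.
Leg P2→P3: central angle 1.9306 rad, distance 22512.8 m.
Total: 23982.5 + 22512.8 ≈ 46495 m.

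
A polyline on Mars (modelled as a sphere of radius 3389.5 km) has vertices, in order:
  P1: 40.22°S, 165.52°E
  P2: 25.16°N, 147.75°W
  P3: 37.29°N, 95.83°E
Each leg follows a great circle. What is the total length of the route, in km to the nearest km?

10182 km

Leg P1→P2: central angle 1.3703 rad, distance 4644.5 km.
Leg P2→P3: central angle 1.6337 rad, distance 5537.3 km.
Total: 4644.5 + 5537.3 ≈ 10182 km.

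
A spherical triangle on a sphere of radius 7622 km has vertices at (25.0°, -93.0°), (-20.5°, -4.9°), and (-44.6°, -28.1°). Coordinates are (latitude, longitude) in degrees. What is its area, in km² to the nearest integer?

33074376 km²

Side lengths (central angles): a = 0.5377, b = 1.5938, c = 1.6909 rad; semiperimeter s = 1.9112.
By l'Huilier's theorem, tan(E/4) = √[tan(s/2) tan((s−a)/2) tan((s−b)/2) tan((s−c)/2)], giving spherical excess E = 0.5693 rad.
Area = E·R² = 0.5693 × (7622)² ≈ 33074376 km².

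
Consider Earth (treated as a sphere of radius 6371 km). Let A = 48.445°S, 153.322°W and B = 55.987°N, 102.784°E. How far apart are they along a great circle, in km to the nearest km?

15032 km

With latitudes φ₁ = -48.445°, φ₂ = 55.987° and longitude difference Δλ = -103.894°:
cos c = sin φ₁ sin φ₂ + cos φ₁ cos φ₂ cos Δλ = (-0.7483)(0.8289) + (0.6633)(0.5594)(-0.2401) = -0.70939,
so c = arccos(-0.70939) = 2.35943 rad.
Distance = R·c = 6371 × 2.3594 ≈ 15032 km.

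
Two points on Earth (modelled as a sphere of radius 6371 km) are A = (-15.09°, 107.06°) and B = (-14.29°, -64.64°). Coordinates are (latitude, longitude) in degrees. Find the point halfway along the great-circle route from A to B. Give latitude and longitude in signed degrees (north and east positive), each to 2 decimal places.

-74.56°, 19.77°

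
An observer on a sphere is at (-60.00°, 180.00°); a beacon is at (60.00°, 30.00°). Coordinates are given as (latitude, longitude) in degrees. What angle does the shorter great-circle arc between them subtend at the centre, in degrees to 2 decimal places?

165.13°

Let φ₁ = -1.0472 rad, φ₂ = 1.0472 rad, and Δλ = -2.6180 rad.
Haversine: a = sin²(Δφ/2) + cos φ₁ cos φ₂ sin²(Δλ/2) = 0.7500 + (0.5000)(0.5000)(0.9330) = 0.98325.
Central angle c = 2·arcsin(√a) = 2.88205 rad.
So the angular separation is 165.13°.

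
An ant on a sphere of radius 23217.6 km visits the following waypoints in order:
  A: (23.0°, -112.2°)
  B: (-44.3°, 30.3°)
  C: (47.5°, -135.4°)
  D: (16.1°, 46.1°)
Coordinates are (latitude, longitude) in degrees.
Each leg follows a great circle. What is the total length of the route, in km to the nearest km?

Leg A→B: central angle 2.4907 rad, distance 57828.4 km.
Leg B→C: central angle 2.9595 rad, distance 68711.5 km.
Leg C→D: central angle 2.0313 rad, distance 47162.3 km.
Total: 57828.4 + 68711.5 + 47162.3 ≈ 173702 km.

173702 km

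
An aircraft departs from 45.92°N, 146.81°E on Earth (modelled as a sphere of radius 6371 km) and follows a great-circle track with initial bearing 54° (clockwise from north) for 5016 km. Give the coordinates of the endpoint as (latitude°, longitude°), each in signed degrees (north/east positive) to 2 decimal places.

52.81°, -141.69°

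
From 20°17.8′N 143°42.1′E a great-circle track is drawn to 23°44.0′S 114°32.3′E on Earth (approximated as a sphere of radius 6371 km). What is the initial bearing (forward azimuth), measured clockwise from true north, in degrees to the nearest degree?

Δλ = -29.163° = -0.5090 rad.
y = sin Δλ · cos φ₂ = (-0.4873)(0.9154) = -0.4461
x = cos φ₁ sin φ₂ − sin φ₁ cos φ₂ cos Δλ = (0.9379)(-0.4025) − (0.3469)(0.9154)(0.8732) = -0.6548
θ = atan2(y, x) = -145.73°; adding 360° gives 214°.

214°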